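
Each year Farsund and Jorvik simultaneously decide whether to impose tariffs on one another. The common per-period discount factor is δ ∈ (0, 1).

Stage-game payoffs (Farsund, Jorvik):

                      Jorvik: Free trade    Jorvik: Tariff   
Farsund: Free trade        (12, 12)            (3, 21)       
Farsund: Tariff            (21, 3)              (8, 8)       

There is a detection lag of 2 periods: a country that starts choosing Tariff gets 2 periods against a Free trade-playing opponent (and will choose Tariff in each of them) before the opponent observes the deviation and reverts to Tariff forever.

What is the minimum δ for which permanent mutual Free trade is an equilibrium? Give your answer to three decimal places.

Deviating for the 2 undetected periods gains 21−12 = 9 per period over cooperation, then loses 12−8 = 4 per period forever once punishment starts.
Gain: 9(1 + δ + … + δ^1); loss: 4·δ^2/(1−δ).
No profitable deviation ⇔ 9(1−δ^2) ≤ 4·δ^2, i.e. δ^2 ≥ 9/(9+4) = 9/13.
Hence δ ≥ (9/13)^(1/2) ≈ 0.832.

0.832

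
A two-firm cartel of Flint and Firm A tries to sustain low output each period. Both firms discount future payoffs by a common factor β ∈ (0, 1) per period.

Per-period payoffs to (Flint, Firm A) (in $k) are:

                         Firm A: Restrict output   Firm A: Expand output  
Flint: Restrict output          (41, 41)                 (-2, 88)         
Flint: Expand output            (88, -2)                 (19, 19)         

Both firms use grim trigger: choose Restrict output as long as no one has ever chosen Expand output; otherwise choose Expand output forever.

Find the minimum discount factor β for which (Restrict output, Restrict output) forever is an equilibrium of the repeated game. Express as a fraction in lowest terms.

Under grim trigger the critical discount factor is (T−C)/(T−P) with T = 88, C = 41, P = 19.
β* = (88−41)/(88−19) = 47/69.

47/69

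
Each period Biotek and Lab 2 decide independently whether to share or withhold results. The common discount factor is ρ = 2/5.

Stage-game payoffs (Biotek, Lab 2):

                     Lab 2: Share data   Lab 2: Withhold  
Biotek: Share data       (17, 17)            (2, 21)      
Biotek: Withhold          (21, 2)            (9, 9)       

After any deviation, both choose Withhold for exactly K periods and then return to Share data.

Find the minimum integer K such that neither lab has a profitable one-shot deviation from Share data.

No profitable deviation requires (17−9)(ρ+…+ρ^K) ≥ 21−17, i.e. ρ+…+ρ^K ≥ 1/2 ≈ 0.5000.
With ρ = 2/5, the partial sums are K=1: 0.4000, K=2: 0.5600.
K = 2 is the first length at which the sum reaches 0.5000.

2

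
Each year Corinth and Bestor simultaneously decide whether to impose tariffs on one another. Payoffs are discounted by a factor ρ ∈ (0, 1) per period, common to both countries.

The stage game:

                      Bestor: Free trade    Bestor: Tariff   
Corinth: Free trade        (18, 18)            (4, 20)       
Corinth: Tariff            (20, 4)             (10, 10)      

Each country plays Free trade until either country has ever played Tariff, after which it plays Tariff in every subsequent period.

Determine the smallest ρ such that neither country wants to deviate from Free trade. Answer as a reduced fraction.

1/5

18/(1−ρ) ≥ 20 + 10ρ/(1−ρ)
18 ≥ 20 − 10ρ
ρ ≥ 2/10 = 1/5.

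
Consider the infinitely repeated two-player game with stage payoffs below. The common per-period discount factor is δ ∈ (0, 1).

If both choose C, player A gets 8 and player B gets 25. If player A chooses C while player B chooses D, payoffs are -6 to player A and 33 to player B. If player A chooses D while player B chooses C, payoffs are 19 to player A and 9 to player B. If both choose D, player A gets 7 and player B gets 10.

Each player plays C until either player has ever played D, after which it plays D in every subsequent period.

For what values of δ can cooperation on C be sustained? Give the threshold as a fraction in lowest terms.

player A's threshold: (19−8)/(19−7) = 11/12.
player B's threshold: (33−25)/(33−10) = 8/23.
11/12 > 8/23, so player A binds and δ* = 11/12.

11/12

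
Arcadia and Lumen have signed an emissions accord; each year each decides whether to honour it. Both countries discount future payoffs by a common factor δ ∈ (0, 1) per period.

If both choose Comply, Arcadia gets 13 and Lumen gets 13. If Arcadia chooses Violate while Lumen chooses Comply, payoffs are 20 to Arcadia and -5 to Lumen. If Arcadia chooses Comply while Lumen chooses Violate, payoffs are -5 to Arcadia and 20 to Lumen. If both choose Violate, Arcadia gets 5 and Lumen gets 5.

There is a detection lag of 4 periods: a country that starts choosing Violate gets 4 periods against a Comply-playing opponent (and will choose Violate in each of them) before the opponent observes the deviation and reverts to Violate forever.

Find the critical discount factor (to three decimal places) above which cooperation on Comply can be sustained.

0.827

Deviating for the 4 undetected periods gains 20−13 = 7 per period over cooperation, then loses 13−5 = 8 per period forever once punishment starts.
Gain: 7(1 + δ + … + δ^3); loss: 8·δ^4/(1−δ).
No profitable deviation ⇔ 7(1−δ^4) ≤ 8·δ^4, i.e. δ^4 ≥ 7/(7+8) = 7/15.
Hence δ ≥ (7/15)^(1/4) ≈ 0.827.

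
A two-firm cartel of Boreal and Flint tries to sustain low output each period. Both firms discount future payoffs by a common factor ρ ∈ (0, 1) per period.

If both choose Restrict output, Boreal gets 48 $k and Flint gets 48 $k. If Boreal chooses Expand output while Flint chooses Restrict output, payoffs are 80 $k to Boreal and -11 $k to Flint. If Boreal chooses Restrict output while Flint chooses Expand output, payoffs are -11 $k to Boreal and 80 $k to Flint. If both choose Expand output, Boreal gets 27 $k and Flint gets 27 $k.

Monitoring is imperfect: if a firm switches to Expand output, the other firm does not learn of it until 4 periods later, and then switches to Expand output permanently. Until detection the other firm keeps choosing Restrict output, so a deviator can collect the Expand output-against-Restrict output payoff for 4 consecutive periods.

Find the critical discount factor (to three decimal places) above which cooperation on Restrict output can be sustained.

Deviating for the 4 undetected periods gains 80−48 = 32 per period over cooperation, then loses 48−27 = 21 per period forever once punishment starts.
Gain: 32(1 + ρ + … + ρ^3); loss: 21·ρ^4/(1−ρ).
No profitable deviation ⇔ 32(1−ρ^4) ≤ 21·ρ^4, i.e. ρ^4 ≥ 32/(32+21) = 32/53.
Hence ρ ≥ (32/53)^(1/4) ≈ 0.881.

0.881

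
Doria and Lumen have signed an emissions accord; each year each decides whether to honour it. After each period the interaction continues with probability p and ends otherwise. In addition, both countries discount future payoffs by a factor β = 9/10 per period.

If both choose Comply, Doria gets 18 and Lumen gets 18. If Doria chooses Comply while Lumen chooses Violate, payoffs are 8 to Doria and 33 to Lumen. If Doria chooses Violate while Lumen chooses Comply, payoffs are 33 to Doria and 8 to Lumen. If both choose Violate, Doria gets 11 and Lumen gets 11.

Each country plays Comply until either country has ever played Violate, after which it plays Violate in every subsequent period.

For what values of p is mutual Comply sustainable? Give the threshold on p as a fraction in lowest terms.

25/33

Expected continuation weight on next period's payoff is β·p = 9/10·p, which plays the role of the discount factor.
Cooperation requires 9/10·p ≥ (33−18)/(33−11) = 15/22, hence p ≥ 25/33.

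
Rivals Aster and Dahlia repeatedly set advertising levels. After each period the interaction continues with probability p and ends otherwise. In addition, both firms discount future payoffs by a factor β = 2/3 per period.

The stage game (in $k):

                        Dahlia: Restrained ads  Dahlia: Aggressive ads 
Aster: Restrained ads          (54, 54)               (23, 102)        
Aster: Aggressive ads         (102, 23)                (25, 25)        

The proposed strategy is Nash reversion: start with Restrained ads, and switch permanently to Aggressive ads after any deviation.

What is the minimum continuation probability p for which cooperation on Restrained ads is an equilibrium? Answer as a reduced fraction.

Expected continuation weight on next period's payoff is β·p = 2/3·p, which plays the role of the discount factor.
Cooperation requires 2/3·p ≥ (102−54)/(102−25) = 48/77, hence p ≥ 72/77.

72/77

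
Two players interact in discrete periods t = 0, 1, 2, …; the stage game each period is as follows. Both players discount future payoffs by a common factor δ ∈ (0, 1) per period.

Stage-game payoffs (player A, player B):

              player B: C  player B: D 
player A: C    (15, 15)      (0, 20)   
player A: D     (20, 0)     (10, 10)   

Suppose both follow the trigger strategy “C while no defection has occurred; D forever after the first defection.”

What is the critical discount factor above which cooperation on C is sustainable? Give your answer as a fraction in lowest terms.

15/(1−δ) ≥ 20 + 10δ/(1−δ)
15 ≥ 20 − 10δ
δ ≥ 5/10 = 1/2.

1/2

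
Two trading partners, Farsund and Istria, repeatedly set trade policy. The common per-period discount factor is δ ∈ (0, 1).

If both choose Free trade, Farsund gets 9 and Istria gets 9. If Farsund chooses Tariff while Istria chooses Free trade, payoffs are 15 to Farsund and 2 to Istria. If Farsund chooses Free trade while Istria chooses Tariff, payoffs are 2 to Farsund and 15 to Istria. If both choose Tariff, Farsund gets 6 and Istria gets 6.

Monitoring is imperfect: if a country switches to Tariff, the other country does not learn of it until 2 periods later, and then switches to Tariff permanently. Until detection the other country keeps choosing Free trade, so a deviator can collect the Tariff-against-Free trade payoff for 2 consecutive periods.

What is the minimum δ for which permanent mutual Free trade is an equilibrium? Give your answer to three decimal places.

0.816

Deviating for the 2 undetected periods gains 15−9 = 6 per period over cooperation, then loses 9−6 = 3 per period forever once punishment starts.
Gain: 6(1 + δ + … + δ^1); loss: 3·δ^2/(1−δ).
No profitable deviation ⇔ 6(1−δ^2) ≤ 3·δ^2, i.e. δ^2 ≥ 6/(6+3) = 2/3.
Hence δ ≥ (2/3)^(1/2) ≈ 0.816.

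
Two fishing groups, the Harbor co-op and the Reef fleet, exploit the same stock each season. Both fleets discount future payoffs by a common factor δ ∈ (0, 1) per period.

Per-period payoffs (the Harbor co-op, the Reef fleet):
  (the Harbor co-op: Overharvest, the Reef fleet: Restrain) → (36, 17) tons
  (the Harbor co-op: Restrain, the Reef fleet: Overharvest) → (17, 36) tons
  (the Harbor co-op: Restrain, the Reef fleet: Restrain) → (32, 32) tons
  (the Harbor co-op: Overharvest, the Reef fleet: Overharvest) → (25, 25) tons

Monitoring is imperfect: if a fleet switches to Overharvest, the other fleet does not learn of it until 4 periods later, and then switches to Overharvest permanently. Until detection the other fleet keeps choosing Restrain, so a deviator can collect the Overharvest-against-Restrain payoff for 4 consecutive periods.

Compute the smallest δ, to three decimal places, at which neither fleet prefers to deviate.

0.777

The best deviation is to choose Overharvest for all 4 undetected periods, earning 36 each, then 25 forever once detected.
Deviation value: 36(1−δ^4)/(1−δ) + 25δ^4/(1−δ); cooperation value: 32/(1−δ).
IC: 32 ≥ 36(1−δ^4) + 25δ^4 = 36 − 11δ^4.
So δ^4 ≥ 4/11, giving δ ≥ (4/11)^(1/4) ≈ 0.777.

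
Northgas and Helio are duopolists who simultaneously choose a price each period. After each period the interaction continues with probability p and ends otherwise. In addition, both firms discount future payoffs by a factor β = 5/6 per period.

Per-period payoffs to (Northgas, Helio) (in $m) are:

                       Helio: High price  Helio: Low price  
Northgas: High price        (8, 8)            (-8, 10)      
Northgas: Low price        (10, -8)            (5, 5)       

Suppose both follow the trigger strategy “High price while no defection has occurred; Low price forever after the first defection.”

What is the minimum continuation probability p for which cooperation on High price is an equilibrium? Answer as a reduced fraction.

Expected continuation weight on next period's payoff is β·p = 5/6·p, which plays the role of the discount factor.
Cooperation requires 5/6·p ≥ (10−8)/(10−5) = 2/5, hence p ≥ 12/25.

12/25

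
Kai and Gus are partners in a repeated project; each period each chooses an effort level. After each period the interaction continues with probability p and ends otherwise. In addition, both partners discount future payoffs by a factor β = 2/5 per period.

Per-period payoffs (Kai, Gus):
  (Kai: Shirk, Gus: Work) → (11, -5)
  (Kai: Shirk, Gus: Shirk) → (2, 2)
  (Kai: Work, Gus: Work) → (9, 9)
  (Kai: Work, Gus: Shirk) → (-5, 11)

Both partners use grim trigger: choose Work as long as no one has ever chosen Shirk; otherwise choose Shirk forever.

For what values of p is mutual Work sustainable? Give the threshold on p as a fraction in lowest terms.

With continuation probability p and discount β, the effective per-period discount factor is βp.
Grim-trigger IC: βp ≥ (11−9)/(11−2) = 2/9.
So p ≥ (2/9)/(2/5) = 5/9.

5/9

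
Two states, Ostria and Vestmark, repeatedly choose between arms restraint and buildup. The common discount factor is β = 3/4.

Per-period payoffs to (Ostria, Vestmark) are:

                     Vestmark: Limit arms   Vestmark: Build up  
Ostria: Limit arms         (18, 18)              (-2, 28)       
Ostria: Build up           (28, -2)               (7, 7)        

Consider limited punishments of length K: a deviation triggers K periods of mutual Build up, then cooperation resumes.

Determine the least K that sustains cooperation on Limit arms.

2

IC: β(1−β^K)/(1−β) ≥ (28−18)/(18−7) = 10/11.
With β = 3/4: need 1 − β^K ≥ 10/11·(1−3/4)/(3/4), i.e. β^K ≤ 0.6970.
Since (3/4)^1 = 0.7500 and (3/4)^2 = 0.5625, the smallest such K is 2.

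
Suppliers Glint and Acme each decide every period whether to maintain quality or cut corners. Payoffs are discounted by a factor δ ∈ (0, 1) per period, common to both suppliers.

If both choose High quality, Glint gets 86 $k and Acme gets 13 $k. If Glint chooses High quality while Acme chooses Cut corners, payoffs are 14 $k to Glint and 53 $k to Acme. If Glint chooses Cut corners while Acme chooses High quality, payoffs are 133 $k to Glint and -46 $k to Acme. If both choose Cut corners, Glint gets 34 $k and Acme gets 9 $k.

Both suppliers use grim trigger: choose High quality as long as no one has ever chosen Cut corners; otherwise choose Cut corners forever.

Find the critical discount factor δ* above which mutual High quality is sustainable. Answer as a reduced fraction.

10/11

Glint: cooperation gives 86 each period; deviation gives 133 once then 34 forever.
  86/(1−δ) ≥ 133 + 34δ/(1−δ) ⇒ δ ≥ 47/99.
Acme: cooperation gives 13 each period; deviation gives 53 once then 9 forever.
  δ ≥ 40/44 = 10/11.
Both must hold, so the binding constraint is Acme's: δ ≥ 10/11.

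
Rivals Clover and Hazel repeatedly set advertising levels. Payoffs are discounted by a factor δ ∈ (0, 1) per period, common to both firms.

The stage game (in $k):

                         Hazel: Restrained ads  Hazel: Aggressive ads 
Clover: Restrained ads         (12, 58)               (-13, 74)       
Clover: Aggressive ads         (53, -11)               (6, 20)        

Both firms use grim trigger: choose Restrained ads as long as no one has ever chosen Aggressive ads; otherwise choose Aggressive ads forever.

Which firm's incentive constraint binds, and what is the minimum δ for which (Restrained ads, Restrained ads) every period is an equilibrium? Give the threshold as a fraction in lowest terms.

Clover; δ ≥ 41/47

Clover: cooperation gives 12 each period; deviation gives 53 once then 6 forever.
  12/(1−δ) ≥ 53 + 6δ/(1−δ) ⇒ δ ≥ 41/47.
Hazel: cooperation gives 58 each period; deviation gives 74 once then 20 forever.
  δ ≥ 16/54 = 8/27.
Both must hold, so the binding constraint is Clover's: δ ≥ 41/47.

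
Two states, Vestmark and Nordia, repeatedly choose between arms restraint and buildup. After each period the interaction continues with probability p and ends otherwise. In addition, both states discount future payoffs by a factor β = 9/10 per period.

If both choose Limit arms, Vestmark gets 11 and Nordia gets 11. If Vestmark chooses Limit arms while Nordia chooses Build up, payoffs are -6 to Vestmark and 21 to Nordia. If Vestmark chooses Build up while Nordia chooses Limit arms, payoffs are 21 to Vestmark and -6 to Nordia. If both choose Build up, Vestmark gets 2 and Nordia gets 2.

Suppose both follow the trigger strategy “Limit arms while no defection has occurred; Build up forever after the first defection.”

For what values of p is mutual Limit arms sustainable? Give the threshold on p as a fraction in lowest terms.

With continuation probability p and discount β, the effective per-period discount factor is βp.
Grim-trigger IC: βp ≥ (21−11)/(21−2) = 10/19.
So p ≥ (10/19)/(9/10) = 100/171.

100/171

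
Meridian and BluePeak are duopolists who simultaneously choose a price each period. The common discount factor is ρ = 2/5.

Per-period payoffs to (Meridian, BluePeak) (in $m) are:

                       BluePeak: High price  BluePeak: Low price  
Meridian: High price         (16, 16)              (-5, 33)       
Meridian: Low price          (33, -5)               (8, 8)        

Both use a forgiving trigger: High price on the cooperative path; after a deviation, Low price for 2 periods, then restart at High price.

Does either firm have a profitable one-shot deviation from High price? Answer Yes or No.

Yes

IC: ρ+…+ρ^2 ≥ (33−16)/(16−8) = 17/8.
At ρ = 2/5: partial sum = 0.5600 < 2.1250. Cooperation not sustainable.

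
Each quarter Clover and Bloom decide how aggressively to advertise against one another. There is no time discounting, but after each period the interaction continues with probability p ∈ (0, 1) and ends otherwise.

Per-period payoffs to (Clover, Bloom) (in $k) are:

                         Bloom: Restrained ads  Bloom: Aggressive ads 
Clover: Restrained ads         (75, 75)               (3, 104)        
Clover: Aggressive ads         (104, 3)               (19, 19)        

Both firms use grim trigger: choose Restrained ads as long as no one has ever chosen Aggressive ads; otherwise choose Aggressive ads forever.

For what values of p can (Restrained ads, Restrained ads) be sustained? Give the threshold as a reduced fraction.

Expected cooperation value is 75 + p·75 + p²·75 + … = 75/(1−p); deviation gives 104 + p·19/(1−p).
75 ≥ 104(1−p) + 19p ⇒ 85p ≥ 29 ⇒ p ≥ 29/85.

29/85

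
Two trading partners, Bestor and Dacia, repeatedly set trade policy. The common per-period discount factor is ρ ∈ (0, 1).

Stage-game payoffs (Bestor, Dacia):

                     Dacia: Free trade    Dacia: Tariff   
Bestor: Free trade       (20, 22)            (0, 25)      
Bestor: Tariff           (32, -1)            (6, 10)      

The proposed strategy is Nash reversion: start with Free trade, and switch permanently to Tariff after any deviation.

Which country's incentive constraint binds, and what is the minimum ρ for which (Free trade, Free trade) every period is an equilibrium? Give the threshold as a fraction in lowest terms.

Bestor; ρ ≥ 6/13

Bestor's threshold: (32−20)/(32−6) = 6/13.
Dacia's threshold: (25−22)/(25−10) = 1/5.
6/13 > 1/5, so Bestor binds and ρ* = 6/13.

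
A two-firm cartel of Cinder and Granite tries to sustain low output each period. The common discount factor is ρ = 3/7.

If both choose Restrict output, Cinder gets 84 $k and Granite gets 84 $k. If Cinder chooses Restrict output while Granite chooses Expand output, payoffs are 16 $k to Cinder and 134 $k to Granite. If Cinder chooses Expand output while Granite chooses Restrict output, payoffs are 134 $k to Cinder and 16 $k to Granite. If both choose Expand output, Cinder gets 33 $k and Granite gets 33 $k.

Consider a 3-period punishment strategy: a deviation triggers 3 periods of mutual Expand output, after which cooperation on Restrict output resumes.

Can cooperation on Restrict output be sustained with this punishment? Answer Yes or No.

A one-shot deviation gives 134 now, then 33 for 3 periods, then back to 84.
Gain from deviating: (134−84) today; loss: (84−33) in each of the next 3 periods.
No-deviation condition: (84−33)(ρ+…+ρ^3) ≥ 134−84, i.e. ρ+…+ρ^3 ≥ 50/51.
At ρ = 3/7: ρ+…+ρ^3 = 0.6910 < 0.9804.
So cooperation is not sustainable.

No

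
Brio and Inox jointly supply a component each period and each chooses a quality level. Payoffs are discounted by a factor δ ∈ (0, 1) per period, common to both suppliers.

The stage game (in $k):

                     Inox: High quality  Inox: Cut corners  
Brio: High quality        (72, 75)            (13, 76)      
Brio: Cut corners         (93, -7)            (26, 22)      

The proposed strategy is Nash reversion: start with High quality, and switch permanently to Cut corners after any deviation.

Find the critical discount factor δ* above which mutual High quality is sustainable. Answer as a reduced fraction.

21/67

For Brio: deviation gain 93−72 = 21, per-period punishment loss 72−26 = 46. IC gives δ ≥ 21/67.
For Inox: gain 1, loss 53 per period, so δ ≥ 1/54.
The tighter constraint is Brio's, so cooperation needs δ ≥ 21/67.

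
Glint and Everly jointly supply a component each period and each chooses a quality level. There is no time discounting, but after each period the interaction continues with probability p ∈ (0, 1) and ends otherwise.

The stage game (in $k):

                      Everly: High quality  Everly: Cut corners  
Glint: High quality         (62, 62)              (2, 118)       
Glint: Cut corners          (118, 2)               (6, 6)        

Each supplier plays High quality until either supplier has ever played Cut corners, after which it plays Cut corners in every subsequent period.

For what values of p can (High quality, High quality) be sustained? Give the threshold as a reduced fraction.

1/2

Expected cooperation value is 62 + p·62 + p²·62 + … = 62/(1−p); deviation gives 118 + p·6/(1−p).
62 ≥ 118(1−p) + 6p ⇒ 112p ≥ 56 ⇒ p ≥ 56/112 = 1/2.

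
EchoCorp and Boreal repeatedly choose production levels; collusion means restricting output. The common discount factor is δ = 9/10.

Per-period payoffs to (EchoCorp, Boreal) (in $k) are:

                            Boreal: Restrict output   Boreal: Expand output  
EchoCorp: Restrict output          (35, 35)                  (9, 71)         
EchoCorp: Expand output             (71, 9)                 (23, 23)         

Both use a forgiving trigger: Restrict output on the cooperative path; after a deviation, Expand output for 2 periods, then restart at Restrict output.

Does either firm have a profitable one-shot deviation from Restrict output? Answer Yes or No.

IC: δ+…+δ^2 ≥ (71−35)/(35−23) = 3.
At δ = 9/10: partial sum = 1.7100 < 3.0000. Cooperation not sustainable.

Yes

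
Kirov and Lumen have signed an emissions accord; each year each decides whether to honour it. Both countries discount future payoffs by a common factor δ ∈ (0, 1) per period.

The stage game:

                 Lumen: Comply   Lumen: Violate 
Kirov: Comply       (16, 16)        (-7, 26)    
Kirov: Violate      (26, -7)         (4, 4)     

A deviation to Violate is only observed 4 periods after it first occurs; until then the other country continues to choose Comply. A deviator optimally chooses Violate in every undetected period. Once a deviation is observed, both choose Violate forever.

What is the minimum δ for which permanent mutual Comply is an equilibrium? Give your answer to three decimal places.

The best deviation is to choose Violate for all 4 undetected periods, earning 26 each, then 4 forever once detected.
Deviation value: 26(1−δ^4)/(1−δ) + 4δ^4/(1−δ); cooperation value: 16/(1−δ).
IC: 16 ≥ 26(1−δ^4) + 4δ^4 = 26 − 22δ^4.
So δ^4 ≥ 10/22 = 5/11, giving δ ≥ (5/11)^(1/4) ≈ 0.821.

0.821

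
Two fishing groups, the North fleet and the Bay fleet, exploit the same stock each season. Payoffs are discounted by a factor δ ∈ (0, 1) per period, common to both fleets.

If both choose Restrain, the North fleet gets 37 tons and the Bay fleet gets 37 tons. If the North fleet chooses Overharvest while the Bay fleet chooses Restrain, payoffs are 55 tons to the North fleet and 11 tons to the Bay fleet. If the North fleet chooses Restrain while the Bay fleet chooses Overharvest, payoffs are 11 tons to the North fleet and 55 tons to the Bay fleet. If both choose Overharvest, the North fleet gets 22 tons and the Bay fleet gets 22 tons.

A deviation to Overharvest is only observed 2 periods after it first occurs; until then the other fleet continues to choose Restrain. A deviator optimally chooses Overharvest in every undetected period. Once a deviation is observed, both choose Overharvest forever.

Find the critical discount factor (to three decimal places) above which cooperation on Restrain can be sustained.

0.739

The best deviation is to choose Overharvest for all 2 undetected periods, earning 55 each, then 22 forever once detected.
Deviation value: 55(1−δ^2)/(1−δ) + 22δ^2/(1−δ); cooperation value: 37/(1−δ).
IC: 37 ≥ 55(1−δ^2) + 22δ^2 = 55 − 33δ^2.
So δ^2 ≥ 18/33 = 6/11, giving δ ≥ (6/11)^(1/2) ≈ 0.739.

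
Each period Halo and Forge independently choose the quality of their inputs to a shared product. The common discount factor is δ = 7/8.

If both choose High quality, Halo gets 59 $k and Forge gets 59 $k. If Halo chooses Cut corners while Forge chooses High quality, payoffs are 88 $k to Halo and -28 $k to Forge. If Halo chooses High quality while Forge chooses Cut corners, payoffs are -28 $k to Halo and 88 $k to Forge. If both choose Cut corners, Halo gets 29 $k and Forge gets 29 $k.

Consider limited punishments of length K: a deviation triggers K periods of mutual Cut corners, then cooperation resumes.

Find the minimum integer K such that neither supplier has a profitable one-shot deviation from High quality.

No profitable deviation requires (59−29)(δ+…+δ^K) ≥ 88−59, i.e. δ+…+δ^K ≥ 29/30 ≈ 0.9667.
With δ = 7/8, the partial sums are K=1: 0.8750, K=2: 1.6406.
K = 2 is the first length at which the sum reaches 0.9667.

2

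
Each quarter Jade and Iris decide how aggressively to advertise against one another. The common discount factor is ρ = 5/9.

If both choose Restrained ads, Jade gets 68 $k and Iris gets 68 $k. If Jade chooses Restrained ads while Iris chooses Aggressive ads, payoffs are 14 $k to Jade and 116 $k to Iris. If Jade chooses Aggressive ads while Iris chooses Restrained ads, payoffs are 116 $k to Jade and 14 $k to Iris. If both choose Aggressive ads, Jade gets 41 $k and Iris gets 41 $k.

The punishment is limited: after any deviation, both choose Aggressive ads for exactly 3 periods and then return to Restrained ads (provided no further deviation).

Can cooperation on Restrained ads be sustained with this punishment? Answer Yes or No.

Comparing payoff streams over the 4 periods until play realigns: cooperate → 68(1+ρ+…+ρ^3); deviate → 116 + 41(ρ+…+ρ^3).
Cooperation is sustained iff (68−41)(ρ+…+ρ^3) ≥ 116−68.
ρ+…+ρ^3 = 5/9·(1−(5/9)^3)/(1−5/9) = 1.0357, and (116−68)/(68−41) = 1.7778.
1.0357 < 1.7778, so cooperation is not sustainable.

No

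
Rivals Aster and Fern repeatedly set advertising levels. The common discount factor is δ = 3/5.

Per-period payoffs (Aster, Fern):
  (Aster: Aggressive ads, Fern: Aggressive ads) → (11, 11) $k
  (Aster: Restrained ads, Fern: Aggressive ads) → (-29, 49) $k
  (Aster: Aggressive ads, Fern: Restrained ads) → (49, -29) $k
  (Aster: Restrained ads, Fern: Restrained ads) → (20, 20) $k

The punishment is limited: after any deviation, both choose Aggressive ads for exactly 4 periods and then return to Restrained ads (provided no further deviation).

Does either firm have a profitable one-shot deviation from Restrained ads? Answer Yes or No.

Yes

Comparing payoff streams over the 5 periods until play realigns: cooperate → 20(1+δ+…+δ^4); deviate → 49 + 11(δ+…+δ^4).
Cooperation is sustained iff (20−11)(δ+…+δ^4) ≥ 49−20.
δ+…+δ^4 = 3/5·(1−(3/5)^4)/(1−3/5) = 1.3056, and (49−20)/(20−11) = 3.2222.
1.3056 < 3.2222, so cooperation is not sustainable.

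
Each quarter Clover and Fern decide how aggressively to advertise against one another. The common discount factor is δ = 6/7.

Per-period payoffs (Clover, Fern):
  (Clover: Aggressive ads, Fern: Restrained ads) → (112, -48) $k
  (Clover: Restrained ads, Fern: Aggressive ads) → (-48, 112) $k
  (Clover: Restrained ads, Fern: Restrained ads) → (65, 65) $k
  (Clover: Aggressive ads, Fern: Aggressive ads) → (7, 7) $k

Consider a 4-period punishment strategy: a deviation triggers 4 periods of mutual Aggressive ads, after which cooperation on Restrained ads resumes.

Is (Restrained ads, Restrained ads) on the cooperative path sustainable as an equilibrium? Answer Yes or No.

Yes

A one-shot deviation gives 112 now, then 7 for 4 periods, then back to 65.
Gain from deviating: (112−65) today; loss: (65−7) in each of the next 4 periods.
No-deviation condition: (65−7)(δ+…+δ^4) ≥ 112−65, i.e. δ+…+δ^4 ≥ 47/58.
At δ = 6/7: δ+…+δ^4 = 2.7613 ≥ 0.8103.
So cooperation is sustainable.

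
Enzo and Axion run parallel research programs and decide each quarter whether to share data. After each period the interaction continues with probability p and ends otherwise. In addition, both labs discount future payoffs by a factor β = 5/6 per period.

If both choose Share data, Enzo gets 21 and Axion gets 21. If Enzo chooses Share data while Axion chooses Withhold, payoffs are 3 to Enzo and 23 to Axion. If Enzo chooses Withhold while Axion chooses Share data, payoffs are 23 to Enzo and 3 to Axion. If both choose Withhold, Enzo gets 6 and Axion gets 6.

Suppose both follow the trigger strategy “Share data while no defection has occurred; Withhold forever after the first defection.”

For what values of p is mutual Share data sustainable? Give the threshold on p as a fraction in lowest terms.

Expected continuation weight on next period's payoff is β·p = 5/6·p, which plays the role of the discount factor.
Cooperation requires 5/6·p ≥ (23−21)/(23−6) = 2/17, hence p ≥ 12/85.

12/85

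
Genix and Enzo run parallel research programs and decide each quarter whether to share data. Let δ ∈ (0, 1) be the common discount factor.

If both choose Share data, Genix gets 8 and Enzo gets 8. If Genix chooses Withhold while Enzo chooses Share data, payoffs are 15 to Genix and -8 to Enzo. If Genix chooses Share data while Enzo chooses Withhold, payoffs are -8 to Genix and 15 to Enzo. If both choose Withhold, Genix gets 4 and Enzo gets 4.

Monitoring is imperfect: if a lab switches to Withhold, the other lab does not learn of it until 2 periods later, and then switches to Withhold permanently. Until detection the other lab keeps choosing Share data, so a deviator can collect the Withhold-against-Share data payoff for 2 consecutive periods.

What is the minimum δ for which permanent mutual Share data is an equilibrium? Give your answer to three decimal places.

0.798

A deviator earns 15 for 2 periods, then 4 forever; cooperating earns 8 forever. Multiplying the IC by (1−δ):
8 ≥ 15(1−δ^2) + 4δ^2, so 11·δ^2 ≥ 7 and δ^2 ≥ 7/11.
δ ≥ (7/11)^(1/2) ≈ 0.798.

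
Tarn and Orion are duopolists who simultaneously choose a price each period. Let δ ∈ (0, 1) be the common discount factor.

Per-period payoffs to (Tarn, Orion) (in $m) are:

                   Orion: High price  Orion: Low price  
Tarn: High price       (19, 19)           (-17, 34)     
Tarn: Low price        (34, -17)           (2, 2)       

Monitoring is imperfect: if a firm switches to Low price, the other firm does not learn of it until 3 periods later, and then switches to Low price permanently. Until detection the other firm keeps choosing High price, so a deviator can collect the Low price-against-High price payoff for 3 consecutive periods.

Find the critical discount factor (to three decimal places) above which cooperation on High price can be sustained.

0.777

Deviating for the 3 undetected periods gains 34−19 = 15 per period over cooperation, then loses 19−2 = 17 per period forever once punishment starts.
Gain: 15(1 + δ + … + δ^2); loss: 17·δ^3/(1−δ).
No profitable deviation ⇔ 15(1−δ^3) ≤ 17·δ^3, i.e. δ^3 ≥ 15/(15+17) = 15/32.
Hence δ ≥ (15/32)^(1/3) ≈ 0.777.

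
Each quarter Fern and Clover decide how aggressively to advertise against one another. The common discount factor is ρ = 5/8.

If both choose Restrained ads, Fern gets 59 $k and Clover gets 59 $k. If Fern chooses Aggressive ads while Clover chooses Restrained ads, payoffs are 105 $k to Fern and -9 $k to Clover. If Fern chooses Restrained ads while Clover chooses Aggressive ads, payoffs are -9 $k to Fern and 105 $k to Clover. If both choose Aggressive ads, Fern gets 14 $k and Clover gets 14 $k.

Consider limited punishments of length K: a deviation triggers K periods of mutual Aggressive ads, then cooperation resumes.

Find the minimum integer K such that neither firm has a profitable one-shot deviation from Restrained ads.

Need Σ_{k=1}^{K} ρ^k ≥ (105−59)/(59−14) = 1.0222 at ρ = 5/8.
At K = 2 the sum is 1.0156 < 1.0222; at K = 3 it is 1.2598 ≥ 1.0222.
So the minimum punishment length is K = 3.

3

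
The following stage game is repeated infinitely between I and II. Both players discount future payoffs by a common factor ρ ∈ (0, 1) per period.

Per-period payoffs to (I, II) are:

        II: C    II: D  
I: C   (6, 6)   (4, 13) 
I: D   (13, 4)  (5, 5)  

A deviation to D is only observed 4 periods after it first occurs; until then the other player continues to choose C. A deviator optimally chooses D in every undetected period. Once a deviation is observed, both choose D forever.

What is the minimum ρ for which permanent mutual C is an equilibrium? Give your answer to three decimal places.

0.967

A deviator earns 13 for 4 periods, then 5 forever; cooperating earns 6 forever. Multiplying the IC by (1−ρ):
6 ≥ 13(1−ρ^4) + 5ρ^4, so 8·ρ^4 ≥ 7 and ρ^4 ≥ 7/8.
ρ ≥ (7/8)^(1/4) ≈ 0.967.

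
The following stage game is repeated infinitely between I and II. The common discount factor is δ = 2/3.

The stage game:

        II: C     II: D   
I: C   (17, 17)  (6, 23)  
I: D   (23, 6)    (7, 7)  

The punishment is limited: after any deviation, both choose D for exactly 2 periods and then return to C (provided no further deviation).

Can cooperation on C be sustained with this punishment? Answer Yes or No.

A one-shot deviation gives 23 now, then 7 for 2 periods, then back to 17.
Gain from deviating: (23−17) today; loss: (17−7) in each of the next 2 periods.
No-deviation condition: (17−7)(δ+…+δ^2) ≥ 23−17, i.e. δ+…+δ^2 ≥ 3/5.
At δ = 2/3: δ+…+δ^2 = 1.1111 ≥ 0.6000.
So cooperation is sustainable.

Yes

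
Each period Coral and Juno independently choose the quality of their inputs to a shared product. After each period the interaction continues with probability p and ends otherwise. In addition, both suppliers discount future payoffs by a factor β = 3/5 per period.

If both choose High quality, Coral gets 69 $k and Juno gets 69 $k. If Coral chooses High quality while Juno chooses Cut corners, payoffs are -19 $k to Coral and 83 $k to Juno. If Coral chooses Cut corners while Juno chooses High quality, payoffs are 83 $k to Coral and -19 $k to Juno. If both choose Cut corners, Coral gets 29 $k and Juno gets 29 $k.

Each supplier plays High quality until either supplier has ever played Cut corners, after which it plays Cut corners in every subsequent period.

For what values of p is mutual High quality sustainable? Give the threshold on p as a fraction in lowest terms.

35/81

Expected continuation weight on next period's payoff is β·p = 3/5·p, which plays the role of the discount factor.
Cooperation requires 3/5·p ≥ (83−69)/(83−29) = 7/27, hence p ≥ 35/81.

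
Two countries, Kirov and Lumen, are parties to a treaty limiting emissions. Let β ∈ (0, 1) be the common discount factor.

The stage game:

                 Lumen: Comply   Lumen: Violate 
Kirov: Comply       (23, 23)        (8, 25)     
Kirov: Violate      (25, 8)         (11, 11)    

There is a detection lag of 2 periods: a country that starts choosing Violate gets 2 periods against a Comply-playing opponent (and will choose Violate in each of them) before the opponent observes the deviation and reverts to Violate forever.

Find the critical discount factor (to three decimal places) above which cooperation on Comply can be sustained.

The best deviation is to choose Violate for all 2 undetected periods, earning 25 each, then 11 forever once detected.
Deviation value: 25(1−β^2)/(1−β) + 11β^2/(1−β); cooperation value: 23/(1−β).
IC: 23 ≥ 25(1−β^2) + 11β^2 = 25 − 14β^2.
So β^2 ≥ 2/14 = 1/7, giving β ≥ (1/7)^(1/2) ≈ 0.378.

0.378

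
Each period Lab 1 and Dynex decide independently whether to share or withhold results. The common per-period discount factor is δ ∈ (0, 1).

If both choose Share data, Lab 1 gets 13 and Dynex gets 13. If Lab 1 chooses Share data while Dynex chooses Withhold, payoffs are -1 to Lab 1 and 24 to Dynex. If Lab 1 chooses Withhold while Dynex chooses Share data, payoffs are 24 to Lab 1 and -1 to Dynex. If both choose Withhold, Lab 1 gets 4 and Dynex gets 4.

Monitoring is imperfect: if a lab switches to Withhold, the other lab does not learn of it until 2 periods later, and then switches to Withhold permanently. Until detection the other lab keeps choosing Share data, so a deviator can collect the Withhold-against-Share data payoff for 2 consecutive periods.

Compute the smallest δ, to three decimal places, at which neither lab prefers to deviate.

0.742

A deviator earns 24 for 2 periods, then 4 forever; cooperating earns 13 forever. Multiplying the IC by (1−δ):
13 ≥ 24(1−δ^2) + 4δ^2, so 20·δ^2 ≥ 11 and δ^2 ≥ 11/20.
δ ≥ (11/20)^(1/2) ≈ 0.742.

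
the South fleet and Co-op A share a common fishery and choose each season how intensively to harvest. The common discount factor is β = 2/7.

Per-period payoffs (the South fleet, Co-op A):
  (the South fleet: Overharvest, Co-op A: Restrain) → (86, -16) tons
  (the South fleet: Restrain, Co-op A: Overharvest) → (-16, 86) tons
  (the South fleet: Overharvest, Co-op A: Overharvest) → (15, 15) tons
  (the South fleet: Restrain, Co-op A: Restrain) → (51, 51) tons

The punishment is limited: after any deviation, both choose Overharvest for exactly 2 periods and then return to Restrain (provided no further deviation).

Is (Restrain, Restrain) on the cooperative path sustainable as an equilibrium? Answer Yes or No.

No

IC: β+…+β^2 ≥ (86−51)/(51−15) = 35/36.
At β = 2/7: partial sum = 0.3673 < 0.9722. Cooperation not sustainable.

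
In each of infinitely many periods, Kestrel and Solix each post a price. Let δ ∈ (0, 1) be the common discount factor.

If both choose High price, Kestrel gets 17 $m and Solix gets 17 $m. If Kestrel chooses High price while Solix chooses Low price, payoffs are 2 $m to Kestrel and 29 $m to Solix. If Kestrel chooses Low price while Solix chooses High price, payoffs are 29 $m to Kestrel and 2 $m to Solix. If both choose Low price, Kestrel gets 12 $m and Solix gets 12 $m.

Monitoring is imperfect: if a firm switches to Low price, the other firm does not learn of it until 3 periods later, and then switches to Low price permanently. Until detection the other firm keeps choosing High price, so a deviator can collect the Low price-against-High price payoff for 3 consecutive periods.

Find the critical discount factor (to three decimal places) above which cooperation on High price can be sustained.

0.890

A deviator earns 29 for 3 periods, then 12 forever; cooperating earns 17 forever. Multiplying the IC by (1−δ):
17 ≥ 29(1−δ^3) + 12δ^3, so 17·δ^3 ≥ 12 and δ^3 ≥ 12/17.
δ ≥ (12/17)^(1/3) ≈ 0.890.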